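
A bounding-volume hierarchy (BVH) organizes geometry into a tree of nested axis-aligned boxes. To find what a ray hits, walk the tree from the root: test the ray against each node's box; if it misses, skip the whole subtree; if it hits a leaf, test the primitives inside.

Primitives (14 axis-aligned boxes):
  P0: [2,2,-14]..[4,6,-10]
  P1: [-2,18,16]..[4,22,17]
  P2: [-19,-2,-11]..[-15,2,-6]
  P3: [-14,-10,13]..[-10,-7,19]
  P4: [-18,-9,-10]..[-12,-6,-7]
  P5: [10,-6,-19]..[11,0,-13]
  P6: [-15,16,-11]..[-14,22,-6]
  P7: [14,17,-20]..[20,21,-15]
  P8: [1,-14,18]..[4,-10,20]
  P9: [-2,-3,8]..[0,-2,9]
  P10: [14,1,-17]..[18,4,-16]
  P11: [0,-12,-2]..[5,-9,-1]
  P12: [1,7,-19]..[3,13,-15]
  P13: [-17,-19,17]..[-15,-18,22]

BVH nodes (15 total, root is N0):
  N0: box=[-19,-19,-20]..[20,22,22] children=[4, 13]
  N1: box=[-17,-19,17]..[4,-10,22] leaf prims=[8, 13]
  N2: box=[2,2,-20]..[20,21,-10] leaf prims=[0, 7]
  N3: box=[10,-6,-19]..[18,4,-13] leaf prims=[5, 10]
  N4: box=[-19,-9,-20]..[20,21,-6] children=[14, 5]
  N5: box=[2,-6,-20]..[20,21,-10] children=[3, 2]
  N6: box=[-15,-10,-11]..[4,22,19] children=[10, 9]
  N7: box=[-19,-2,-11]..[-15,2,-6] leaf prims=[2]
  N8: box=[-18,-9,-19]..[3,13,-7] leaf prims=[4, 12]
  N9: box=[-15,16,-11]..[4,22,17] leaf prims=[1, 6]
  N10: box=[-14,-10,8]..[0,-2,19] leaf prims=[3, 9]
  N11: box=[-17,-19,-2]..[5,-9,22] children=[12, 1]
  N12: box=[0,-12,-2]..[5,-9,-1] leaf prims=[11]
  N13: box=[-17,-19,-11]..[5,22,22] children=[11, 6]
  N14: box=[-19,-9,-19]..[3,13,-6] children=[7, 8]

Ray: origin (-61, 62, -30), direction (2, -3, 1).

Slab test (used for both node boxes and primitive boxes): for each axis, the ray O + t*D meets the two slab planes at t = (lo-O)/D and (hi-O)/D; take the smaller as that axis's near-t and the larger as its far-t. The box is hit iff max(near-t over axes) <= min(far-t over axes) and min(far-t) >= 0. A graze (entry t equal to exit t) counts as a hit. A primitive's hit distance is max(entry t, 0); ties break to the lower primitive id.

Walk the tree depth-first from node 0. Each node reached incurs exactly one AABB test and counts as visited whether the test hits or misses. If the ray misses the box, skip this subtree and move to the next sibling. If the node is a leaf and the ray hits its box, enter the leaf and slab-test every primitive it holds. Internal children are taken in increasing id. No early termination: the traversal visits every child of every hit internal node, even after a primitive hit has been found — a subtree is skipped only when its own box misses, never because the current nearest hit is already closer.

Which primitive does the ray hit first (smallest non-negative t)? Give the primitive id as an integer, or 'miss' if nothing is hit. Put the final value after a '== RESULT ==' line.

Traverse from the root:
N0 x:[21,81/2] y:[40/3,27] z:[10,52] -> hit [21,27], descend [4, 13]
  N4 x:[21,81/2] y:[41/3,71/3] z:[10,24] -> hit [21,71/3], descend [5, 14]
    N5 x:[63/2,81/2] y:[41/3,68/3] z:[10,20] -> miss, prune
    N14 x:[21,32] y:[49/3,71/3] z:[11,24] -> hit [21,71/3], descend [7, 8]
      N7 x:[21,23] y:[20,64/3] z:[19,24] -> hit [21,64/3] leaf, test {P2@t=21}
      N8 x:[43/2,32] y:[49/3,71/3] z:[11,23] -> hit [43/2,23] leaf, test {P4@t=68/3, P12(miss)}
  N13 x:[22,33] y:[40/3,27] z:[19,52] -> hit [22,27], descend [6, 11]
    N6 x:[23,65/2] y:[40/3,24] z:[19,49] -> hit [23,24], descend [9, 10]
      N9 x:[23,65/2] y:[40/3,46/3] z:[19,47] -> miss, prune
      N10 x:[47/2,61/2] y:[64/3,24] z:[38,49] -> miss, prune
    N11 x:[22,33] y:[71/3,27] z:[28,52] -> miss, prune

11 AABB tests over nodes [0, 4, 5, 14, 7, 8, 13, 6, 9, 10, 11]; 2 leaves entered; closest P2.

== RESULT ==
2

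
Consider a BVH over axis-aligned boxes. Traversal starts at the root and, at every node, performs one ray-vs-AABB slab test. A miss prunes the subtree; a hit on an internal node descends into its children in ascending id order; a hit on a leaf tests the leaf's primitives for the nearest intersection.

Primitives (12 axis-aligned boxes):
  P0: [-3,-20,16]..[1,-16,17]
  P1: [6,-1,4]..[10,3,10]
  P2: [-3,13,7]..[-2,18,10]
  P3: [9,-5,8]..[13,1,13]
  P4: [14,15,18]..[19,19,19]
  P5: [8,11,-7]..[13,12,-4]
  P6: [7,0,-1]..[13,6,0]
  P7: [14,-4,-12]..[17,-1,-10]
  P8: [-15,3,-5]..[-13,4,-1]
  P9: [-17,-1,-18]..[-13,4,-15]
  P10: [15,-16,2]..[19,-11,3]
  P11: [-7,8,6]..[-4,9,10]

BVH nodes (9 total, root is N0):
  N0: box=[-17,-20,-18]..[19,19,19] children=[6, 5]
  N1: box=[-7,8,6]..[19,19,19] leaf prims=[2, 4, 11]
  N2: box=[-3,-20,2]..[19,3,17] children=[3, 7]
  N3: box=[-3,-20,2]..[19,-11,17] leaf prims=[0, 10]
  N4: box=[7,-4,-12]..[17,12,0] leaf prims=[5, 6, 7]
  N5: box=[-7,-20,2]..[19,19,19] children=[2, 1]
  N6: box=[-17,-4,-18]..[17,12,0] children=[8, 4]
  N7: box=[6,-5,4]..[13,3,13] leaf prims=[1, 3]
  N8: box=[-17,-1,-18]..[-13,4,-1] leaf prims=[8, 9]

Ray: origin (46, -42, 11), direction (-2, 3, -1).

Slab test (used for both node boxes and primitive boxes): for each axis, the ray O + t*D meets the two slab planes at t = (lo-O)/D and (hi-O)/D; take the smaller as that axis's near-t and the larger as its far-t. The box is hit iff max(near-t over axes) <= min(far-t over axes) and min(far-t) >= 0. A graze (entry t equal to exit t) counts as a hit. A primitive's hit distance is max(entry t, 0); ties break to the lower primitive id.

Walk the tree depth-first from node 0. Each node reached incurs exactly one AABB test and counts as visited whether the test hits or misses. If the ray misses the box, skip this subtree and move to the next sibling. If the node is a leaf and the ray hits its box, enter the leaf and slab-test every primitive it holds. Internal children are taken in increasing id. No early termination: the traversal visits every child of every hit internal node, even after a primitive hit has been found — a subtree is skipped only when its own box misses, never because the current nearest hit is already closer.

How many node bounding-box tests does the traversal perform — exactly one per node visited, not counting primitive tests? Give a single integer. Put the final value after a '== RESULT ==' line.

Walk:
N0 x:[27/2,63/2] y:[22/3,61/3] z:[-8,29] -> hit [27/2,61/3], descend [5, 6]
  N5 x:[27/2,53/2] y:[22/3,61/3] z:[-8,9] -> miss, prune
  N6 x:[29/2,63/2] y:[38/3,18] z:[11,29] -> hit [29/2,18], descend [4, 8]
    N4 x:[29/2,39/2] y:[38/3,18] z:[11,23] -> hit [29/2,18] leaf, test {P5@t=53/3, P6(miss), P7(miss)}
    N8 x:[59/2,63/2] y:[41/3,46/3] z:[12,29] -> miss, prune

Summary -> nodes [0, 5, 6, 4, 8]; box-tests=5; leaf-entries=1; first=P5

== RESULT ==
5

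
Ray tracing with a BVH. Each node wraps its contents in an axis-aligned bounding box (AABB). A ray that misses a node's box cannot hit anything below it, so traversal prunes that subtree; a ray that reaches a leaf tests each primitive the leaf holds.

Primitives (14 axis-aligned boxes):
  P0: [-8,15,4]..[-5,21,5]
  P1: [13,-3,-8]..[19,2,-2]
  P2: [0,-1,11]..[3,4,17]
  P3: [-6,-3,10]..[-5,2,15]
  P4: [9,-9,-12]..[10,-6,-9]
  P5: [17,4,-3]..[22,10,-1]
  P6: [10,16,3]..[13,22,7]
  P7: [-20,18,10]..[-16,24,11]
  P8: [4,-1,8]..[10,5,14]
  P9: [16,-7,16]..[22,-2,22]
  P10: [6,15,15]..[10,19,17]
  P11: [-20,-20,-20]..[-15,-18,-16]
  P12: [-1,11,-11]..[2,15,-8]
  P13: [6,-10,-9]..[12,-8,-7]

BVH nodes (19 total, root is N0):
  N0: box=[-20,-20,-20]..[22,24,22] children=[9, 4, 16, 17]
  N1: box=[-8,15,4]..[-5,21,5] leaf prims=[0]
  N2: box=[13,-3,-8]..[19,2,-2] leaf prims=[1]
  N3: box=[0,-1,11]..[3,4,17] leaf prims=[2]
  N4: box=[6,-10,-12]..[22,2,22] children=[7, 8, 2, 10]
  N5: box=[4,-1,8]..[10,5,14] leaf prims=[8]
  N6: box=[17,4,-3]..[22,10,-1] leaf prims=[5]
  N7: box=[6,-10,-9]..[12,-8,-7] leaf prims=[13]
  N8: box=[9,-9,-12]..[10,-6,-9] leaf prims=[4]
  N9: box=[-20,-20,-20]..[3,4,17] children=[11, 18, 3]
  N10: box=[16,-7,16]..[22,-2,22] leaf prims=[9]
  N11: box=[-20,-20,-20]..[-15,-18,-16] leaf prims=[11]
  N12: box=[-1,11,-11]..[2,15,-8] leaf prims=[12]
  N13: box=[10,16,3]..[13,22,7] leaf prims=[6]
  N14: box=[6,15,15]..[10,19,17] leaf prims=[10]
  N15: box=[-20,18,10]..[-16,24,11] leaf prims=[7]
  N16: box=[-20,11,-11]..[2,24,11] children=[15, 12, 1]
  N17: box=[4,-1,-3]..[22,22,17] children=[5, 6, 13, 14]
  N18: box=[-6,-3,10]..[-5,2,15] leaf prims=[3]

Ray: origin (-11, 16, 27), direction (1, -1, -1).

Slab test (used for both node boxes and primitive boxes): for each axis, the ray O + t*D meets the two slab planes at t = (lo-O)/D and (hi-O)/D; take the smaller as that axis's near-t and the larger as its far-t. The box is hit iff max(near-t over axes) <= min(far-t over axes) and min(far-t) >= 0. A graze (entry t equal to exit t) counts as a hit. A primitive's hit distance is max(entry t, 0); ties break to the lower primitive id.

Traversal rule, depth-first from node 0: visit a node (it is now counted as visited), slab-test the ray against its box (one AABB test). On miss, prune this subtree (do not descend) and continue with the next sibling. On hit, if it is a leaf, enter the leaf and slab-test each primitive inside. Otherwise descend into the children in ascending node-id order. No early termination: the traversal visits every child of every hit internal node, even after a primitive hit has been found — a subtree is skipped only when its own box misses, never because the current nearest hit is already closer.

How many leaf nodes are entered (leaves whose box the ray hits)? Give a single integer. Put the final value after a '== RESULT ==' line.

Trace the traversal:
N0 x:[-9,33] y:[-8,36] z:[5,47] -> hit [5,33], descend [4, 9, 16, 17]
  N4 x:[17,33] y:[14,26] z:[5,39] -> hit [17,26], descend [2, 7, 8, 10]
    N2 x:[24,30] y:[14,19] z:[29,35] -> miss, prune
    N7 x:[17,23] y:[24,26] z:[34,36] -> miss, prune
    N8 x:[20,21] y:[22,25] z:[36,39] -> miss, prune
    N10 x:[27,33] y:[18,23] z:[5,11] -> miss, prune
  N9 x:[-9,14] y:[12,36] z:[10,47] -> hit [12,14], descend [3, 11, 18]
    N3 x:[11,14] y:[12,17] z:[10,16] -> hit [12,14] leaf, test {P2@t=12}
    N11 x:[-9,-4] y:[34,36] z:[43,47] -> miss, prune
    N18 x:[5,6] y:[14,19] z:[12,17] -> miss, prune
  N16 x:[-9,13] y:[-8,5] z:[16,38] -> miss, prune
  N17 x:[15,33] y:[-6,17] z:[10,30] -> hit [15,17], descend [5, 6, 13, 14]
    N5 x:[15,21] y:[11,17] z:[13,19] -> hit [15,17] leaf, test {P8@t=15}
    N6 x:[28,33] y:[6,12] z:[28,30] -> miss, prune
    N13 x:[21,24] y:[-6,0] z:[20,24] -> miss, prune
    N14 x:[17,21] y:[-3,1] z:[10,12] -> miss, prune

Summary -> nodes [0, 4, 2, 7, 8, 10, 9, 3, 11, 18, 16, 17, 5, 6, 13, 14]; box-tests=16; leaf-entries=2; first=P2

== RESULT ==
2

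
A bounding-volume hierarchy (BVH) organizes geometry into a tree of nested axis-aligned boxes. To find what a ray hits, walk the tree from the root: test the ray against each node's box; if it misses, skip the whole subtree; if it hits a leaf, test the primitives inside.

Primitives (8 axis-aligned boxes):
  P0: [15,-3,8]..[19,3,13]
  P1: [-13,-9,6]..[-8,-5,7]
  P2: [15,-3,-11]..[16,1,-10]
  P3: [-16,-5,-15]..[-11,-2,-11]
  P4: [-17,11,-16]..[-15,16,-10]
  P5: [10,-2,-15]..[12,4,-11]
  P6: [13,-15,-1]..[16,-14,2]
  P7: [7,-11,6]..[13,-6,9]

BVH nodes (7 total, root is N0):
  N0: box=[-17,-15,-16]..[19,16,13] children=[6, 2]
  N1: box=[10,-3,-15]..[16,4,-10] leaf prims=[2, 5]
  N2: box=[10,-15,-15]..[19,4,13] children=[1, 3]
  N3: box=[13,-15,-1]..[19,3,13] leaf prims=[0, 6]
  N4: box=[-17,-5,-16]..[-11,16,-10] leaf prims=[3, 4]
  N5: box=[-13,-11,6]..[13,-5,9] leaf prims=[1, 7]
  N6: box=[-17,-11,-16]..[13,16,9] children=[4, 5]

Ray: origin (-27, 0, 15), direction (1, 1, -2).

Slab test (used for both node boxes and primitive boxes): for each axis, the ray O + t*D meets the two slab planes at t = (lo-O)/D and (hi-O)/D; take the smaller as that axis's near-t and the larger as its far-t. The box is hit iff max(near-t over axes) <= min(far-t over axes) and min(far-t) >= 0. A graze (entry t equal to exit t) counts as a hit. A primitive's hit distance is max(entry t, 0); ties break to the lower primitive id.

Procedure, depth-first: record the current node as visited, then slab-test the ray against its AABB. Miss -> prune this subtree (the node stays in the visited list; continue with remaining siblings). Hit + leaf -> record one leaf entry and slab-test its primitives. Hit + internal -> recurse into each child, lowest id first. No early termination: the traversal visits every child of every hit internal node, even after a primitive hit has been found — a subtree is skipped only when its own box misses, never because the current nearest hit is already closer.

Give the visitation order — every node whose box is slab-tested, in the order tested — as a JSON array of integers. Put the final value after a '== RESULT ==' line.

Walk:
N0 x:[10,46] y:[-15,16] z:[1,31/2] -> hit [10,31/2], descend [2, 6]
  N2 x:[37,46] y:[-15,4] z:[1,15] -> miss, prune
  N6 x:[10,40] y:[-11,16] z:[3,31/2] -> hit [10,31/2], descend [4, 5]
    N4 x:[10,16] y:[-5,16] z:[25/2,31/2] -> hit [25/2,31/2] leaf, test {P3(miss), P4(miss)}
    N5 x:[14,40] y:[-11,-5] z:[3,9/2] -> miss, prune

Summary -> nodes [0, 2, 6, 4, 5]; box-tests=5; leaf-entries=1; first=miss

== RESULT ==
[0, 2, 6, 4, 5]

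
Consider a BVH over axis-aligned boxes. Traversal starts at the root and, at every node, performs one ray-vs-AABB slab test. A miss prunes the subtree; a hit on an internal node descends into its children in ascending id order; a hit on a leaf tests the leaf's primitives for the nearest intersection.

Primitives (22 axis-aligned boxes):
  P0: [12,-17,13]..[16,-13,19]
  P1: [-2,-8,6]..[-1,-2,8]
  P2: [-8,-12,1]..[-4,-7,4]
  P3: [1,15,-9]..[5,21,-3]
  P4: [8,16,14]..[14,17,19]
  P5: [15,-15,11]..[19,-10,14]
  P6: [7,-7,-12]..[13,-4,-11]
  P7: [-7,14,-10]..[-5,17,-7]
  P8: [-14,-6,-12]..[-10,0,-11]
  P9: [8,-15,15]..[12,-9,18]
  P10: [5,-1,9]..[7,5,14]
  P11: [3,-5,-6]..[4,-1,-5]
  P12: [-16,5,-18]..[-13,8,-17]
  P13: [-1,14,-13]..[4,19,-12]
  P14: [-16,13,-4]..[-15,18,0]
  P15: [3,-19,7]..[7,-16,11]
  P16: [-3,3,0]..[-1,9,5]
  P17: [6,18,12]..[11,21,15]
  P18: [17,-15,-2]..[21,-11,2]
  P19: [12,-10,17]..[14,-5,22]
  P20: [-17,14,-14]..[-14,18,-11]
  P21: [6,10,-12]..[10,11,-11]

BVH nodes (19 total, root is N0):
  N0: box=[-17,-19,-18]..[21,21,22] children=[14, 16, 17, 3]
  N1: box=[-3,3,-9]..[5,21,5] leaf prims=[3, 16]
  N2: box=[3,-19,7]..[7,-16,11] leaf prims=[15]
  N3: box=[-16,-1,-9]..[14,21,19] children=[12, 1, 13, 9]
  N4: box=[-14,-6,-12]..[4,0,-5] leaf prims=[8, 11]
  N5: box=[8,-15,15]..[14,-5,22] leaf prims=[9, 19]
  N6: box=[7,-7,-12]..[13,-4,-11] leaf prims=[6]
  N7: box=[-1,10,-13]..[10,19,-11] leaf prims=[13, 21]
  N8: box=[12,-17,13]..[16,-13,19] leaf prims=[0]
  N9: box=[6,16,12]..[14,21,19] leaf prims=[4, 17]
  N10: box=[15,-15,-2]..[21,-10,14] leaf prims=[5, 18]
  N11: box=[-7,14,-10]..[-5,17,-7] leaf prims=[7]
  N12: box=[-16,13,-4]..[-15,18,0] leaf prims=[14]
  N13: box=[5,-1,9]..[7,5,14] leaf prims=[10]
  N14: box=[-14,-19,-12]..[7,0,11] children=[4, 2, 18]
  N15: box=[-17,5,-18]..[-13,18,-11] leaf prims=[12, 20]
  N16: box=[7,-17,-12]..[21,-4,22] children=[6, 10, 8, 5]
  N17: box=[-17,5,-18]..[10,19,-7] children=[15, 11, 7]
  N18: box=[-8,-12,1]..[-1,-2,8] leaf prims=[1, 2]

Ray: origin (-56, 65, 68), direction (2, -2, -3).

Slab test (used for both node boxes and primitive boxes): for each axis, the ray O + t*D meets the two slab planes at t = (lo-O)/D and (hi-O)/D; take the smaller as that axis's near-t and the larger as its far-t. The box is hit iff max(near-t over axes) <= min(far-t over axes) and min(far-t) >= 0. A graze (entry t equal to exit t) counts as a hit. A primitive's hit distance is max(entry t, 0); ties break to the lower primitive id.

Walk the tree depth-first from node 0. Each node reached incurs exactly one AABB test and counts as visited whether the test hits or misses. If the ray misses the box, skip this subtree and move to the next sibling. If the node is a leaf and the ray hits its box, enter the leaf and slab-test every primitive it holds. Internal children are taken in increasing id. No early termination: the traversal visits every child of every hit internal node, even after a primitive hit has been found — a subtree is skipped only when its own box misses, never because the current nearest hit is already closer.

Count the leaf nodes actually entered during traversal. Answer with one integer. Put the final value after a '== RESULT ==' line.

Traverse from the root:
N0 x:[39/2,77/2] y:[22,42] z:[46/3,86/3] -> hit [22,86/3], descend [3, 14, 16, 17]
  N3 x:[20,35] y:[22,33] z:[49/3,77/3] -> hit [22,77/3], descend [1, 9, 12, 13]
    N1 x:[53/2,61/2] y:[22,31] z:[21,77/3] -> miss, prune
    N9 x:[31,35] y:[22,49/2] z:[49/3,56/3] -> miss, prune
    N12 x:[20,41/2] y:[47/2,26] z:[68/3,24] -> miss, prune
    N13 x:[61/2,63/2] y:[30,33] z:[18,59/3] -> miss, prune
  N14 x:[21,63/2] y:[65/2,42] z:[19,80/3] -> miss, prune
  N16 x:[63/2,77/2] y:[69/2,41] z:[46/3,80/3] -> miss, prune
  N17 x:[39/2,33] y:[23,30] z:[25,86/3] -> hit [25,86/3], descend [7, 11, 15]
    N7 x:[55/2,33] y:[23,55/2] z:[79/3,27] -> miss, prune
    N11 x:[49/2,51/2] y:[24,51/2] z:[25,26] -> hit [25,51/2] leaf, test {P7@t=25}
    N15 x:[39/2,43/2] y:[47/2,30] z:[79/3,86/3] -> miss, prune

12 AABB tests over nodes [0, 3, 1, 9, 12, 13, 14, 16, 17, 7, 11, 15]; 1 leaf entered; closest P7.

== RESULT ==
1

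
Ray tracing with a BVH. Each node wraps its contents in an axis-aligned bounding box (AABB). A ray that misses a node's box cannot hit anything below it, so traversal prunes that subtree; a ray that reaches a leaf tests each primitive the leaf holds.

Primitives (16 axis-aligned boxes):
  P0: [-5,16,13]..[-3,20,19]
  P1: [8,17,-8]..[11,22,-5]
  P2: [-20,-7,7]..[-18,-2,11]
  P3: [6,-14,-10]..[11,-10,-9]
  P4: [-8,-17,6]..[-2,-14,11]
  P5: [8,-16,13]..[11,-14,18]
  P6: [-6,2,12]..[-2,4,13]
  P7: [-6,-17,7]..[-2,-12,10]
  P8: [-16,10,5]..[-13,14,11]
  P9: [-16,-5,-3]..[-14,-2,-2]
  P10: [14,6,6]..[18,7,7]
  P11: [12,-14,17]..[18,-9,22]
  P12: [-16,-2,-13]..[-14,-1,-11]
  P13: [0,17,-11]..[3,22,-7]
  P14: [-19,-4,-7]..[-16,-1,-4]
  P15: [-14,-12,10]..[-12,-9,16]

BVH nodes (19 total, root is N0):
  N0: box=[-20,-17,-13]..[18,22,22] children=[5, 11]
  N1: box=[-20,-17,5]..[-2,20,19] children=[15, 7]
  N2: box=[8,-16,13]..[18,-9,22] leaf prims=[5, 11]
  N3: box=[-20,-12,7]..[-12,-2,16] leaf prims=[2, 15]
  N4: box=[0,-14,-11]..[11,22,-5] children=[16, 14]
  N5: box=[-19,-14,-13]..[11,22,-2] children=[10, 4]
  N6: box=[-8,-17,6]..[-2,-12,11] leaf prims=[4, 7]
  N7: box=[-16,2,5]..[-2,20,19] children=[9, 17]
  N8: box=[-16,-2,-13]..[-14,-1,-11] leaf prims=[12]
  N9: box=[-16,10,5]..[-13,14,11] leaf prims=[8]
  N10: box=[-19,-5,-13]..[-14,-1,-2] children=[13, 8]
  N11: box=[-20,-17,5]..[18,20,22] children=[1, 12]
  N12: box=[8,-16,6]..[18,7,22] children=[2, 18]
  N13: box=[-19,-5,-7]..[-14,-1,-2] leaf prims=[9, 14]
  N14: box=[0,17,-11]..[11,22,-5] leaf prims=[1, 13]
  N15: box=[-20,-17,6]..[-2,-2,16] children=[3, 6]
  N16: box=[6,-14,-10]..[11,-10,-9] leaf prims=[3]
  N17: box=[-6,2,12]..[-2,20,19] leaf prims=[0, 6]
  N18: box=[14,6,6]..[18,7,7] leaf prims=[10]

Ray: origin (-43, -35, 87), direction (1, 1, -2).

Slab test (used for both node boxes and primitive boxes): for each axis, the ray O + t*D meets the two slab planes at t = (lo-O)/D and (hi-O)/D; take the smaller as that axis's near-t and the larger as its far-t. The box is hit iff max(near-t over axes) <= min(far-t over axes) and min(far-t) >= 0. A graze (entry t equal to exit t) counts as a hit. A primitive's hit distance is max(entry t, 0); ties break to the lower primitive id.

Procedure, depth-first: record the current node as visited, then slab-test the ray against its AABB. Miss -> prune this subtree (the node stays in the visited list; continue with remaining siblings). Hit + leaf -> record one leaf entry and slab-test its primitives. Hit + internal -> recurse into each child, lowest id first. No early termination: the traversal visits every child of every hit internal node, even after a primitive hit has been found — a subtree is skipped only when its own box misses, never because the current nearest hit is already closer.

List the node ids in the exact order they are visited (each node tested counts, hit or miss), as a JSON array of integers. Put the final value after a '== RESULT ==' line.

Trace the traversal:
N0 x:[23,61] y:[18,57] z:[65/2,50] -> hit [65/2,50], descend [5, 11]
  N5 x:[24,54] y:[21,57] z:[89/2,50] -> hit [89/2,50], descend [4, 10]
    N4 x:[43,54] y:[21,57] z:[46,49] -> hit [46,49], descend [14, 16]
      N14 x:[43,54] y:[52,57] z:[46,49] -> miss, prune
      N16 x:[49,54] y:[21,25] z:[48,97/2] -> miss, prune
    N10 x:[24,29] y:[30,34] z:[89/2,50] -> miss, prune
  N11 x:[23,61] y:[18,55] z:[65/2,41] -> hit [65/2,41], descend [1, 12]
    N1 x:[23,41] y:[18,55] z:[34,41] -> hit [34,41], descend [7, 15]
      N7 x:[27,41] y:[37,55] z:[34,41] -> hit [37,41], descend [9, 17]
        N9 x:[27,30] y:[45,49] z:[38,41] -> miss, prune
        N17 x:[37,41] y:[37,55] z:[34,75/2] -> hit [37,75/2] leaf, test {P0(miss), P6@t=37}
      N15 x:[23,41] y:[18,33] z:[71/2,81/2] -> miss, prune
    N12 x:[51,61] y:[19,42] z:[65/2,81/2] -> miss, prune

Summary -> nodes [0, 5, 4, 14, 16, 10, 11, 1, 7, 9, 17, 15, 12]; box-tests=13; leaf-entries=1; first=P6

== RESULT ==
[0, 5, 4, 14, 16, 10, 11, 1, 7, 9, 17, 15, 12]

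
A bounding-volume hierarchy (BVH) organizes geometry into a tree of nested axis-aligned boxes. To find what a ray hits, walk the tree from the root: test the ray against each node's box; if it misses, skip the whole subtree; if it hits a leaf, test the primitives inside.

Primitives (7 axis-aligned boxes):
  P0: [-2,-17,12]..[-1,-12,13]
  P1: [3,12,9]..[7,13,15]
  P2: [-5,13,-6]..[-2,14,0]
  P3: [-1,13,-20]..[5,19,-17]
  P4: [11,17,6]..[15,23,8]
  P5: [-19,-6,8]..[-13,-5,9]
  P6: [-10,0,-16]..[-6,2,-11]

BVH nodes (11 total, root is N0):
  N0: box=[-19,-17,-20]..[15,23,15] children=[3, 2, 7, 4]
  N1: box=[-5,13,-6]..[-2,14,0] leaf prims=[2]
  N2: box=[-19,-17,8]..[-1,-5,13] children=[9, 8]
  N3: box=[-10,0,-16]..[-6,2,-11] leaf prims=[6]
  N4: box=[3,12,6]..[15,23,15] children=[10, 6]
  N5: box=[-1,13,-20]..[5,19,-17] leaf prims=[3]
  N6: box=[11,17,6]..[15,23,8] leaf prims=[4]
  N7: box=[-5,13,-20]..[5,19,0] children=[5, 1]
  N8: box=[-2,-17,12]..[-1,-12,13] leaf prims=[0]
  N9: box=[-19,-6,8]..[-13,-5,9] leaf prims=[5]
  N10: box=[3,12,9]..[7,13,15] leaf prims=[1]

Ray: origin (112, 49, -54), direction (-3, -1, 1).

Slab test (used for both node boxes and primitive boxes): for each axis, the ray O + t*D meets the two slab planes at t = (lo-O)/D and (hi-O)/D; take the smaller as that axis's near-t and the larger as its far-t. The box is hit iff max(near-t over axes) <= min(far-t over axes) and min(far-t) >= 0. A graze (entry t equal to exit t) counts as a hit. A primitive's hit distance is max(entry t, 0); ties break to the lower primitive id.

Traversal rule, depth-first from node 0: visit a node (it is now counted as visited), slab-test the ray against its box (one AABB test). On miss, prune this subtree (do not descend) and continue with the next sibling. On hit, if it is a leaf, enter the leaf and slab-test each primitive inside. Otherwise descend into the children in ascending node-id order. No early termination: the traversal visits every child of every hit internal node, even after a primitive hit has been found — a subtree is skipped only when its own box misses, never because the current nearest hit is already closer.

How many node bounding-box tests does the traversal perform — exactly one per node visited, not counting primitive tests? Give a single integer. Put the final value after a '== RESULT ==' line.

Trace the traversal:
N0 x:[97/3,131/3] y:[26,66] z:[34,69] -> hit [34,131/3], descend [2, 3, 4, 7]
  N2 x:[113/3,131/3] y:[54,66] z:[62,67] -> miss, prune
  N3 x:[118/3,122/3] y:[47,49] z:[38,43] -> miss, prune
  N4 x:[97/3,109/3] y:[26,37] z:[60,69] -> miss, prune
  N7 x:[107/3,39] y:[30,36] z:[34,54] -> hit [107/3,36], descend [1, 5]
    N1 x:[38,39] y:[35,36] z:[48,54] -> miss, prune
    N5 x:[107/3,113/3] y:[30,36] z:[34,37] -> hit [107/3,36] leaf, test {P3@t=107/3}

order=[0, 2, 3, 4, 7, 1, 5]  |boxes|=7  |leaves|=1  hit=P3

== RESULT ==
7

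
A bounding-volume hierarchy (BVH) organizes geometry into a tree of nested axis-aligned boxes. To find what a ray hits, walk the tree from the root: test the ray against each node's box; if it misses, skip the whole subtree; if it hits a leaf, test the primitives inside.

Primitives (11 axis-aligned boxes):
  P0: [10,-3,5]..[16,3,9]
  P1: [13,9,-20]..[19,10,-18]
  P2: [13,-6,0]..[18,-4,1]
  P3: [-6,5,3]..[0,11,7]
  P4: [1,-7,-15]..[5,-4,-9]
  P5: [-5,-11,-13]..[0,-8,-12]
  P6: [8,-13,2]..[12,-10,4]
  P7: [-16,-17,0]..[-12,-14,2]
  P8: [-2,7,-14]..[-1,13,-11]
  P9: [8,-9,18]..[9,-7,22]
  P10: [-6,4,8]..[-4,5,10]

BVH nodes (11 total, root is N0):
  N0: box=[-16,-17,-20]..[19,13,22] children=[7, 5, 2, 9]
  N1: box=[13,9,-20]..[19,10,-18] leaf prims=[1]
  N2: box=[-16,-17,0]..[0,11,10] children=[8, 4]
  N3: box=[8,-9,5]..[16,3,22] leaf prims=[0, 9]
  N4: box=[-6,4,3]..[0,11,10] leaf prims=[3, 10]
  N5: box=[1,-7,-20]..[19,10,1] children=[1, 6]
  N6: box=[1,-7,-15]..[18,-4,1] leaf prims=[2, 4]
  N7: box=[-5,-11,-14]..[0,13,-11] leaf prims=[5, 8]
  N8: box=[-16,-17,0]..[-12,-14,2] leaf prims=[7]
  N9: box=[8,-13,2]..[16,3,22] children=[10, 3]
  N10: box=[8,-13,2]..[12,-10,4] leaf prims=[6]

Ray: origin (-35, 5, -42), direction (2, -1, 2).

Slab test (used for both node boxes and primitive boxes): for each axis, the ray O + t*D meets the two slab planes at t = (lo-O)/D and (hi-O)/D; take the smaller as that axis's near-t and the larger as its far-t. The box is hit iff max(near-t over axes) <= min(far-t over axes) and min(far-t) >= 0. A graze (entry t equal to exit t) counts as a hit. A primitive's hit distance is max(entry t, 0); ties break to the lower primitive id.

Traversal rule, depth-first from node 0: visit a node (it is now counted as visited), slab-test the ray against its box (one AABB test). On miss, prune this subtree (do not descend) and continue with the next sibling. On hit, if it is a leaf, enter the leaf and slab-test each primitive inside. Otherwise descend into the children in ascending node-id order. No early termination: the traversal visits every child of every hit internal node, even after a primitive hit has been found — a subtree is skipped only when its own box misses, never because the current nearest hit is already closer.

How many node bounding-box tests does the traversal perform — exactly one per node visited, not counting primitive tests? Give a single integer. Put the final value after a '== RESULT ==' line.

Traverse from the root:
N0 x:[19/2,27] y:[-8,22] z:[11,32] -> hit [11,22], descend [2, 5, 7, 9]
  N2 x:[19/2,35/2] y:[-6,22] z:[21,26] -> miss, prune
  N5 x:[18,27] y:[-5,12] z:[11,43/2] -> miss, prune
  N7 x:[15,35/2] y:[-8,16] z:[14,31/2] -> hit [15,31/2] leaf, test {P5@t=15, P8(miss)}
  N9 x:[43/2,51/2] y:[2,18] z:[22,32] -> miss, prune

Visited [0, 2, 5, 7, 9]. Tests: 5 box, 1 leaf. Nearest: P5.

== RESULT ==
5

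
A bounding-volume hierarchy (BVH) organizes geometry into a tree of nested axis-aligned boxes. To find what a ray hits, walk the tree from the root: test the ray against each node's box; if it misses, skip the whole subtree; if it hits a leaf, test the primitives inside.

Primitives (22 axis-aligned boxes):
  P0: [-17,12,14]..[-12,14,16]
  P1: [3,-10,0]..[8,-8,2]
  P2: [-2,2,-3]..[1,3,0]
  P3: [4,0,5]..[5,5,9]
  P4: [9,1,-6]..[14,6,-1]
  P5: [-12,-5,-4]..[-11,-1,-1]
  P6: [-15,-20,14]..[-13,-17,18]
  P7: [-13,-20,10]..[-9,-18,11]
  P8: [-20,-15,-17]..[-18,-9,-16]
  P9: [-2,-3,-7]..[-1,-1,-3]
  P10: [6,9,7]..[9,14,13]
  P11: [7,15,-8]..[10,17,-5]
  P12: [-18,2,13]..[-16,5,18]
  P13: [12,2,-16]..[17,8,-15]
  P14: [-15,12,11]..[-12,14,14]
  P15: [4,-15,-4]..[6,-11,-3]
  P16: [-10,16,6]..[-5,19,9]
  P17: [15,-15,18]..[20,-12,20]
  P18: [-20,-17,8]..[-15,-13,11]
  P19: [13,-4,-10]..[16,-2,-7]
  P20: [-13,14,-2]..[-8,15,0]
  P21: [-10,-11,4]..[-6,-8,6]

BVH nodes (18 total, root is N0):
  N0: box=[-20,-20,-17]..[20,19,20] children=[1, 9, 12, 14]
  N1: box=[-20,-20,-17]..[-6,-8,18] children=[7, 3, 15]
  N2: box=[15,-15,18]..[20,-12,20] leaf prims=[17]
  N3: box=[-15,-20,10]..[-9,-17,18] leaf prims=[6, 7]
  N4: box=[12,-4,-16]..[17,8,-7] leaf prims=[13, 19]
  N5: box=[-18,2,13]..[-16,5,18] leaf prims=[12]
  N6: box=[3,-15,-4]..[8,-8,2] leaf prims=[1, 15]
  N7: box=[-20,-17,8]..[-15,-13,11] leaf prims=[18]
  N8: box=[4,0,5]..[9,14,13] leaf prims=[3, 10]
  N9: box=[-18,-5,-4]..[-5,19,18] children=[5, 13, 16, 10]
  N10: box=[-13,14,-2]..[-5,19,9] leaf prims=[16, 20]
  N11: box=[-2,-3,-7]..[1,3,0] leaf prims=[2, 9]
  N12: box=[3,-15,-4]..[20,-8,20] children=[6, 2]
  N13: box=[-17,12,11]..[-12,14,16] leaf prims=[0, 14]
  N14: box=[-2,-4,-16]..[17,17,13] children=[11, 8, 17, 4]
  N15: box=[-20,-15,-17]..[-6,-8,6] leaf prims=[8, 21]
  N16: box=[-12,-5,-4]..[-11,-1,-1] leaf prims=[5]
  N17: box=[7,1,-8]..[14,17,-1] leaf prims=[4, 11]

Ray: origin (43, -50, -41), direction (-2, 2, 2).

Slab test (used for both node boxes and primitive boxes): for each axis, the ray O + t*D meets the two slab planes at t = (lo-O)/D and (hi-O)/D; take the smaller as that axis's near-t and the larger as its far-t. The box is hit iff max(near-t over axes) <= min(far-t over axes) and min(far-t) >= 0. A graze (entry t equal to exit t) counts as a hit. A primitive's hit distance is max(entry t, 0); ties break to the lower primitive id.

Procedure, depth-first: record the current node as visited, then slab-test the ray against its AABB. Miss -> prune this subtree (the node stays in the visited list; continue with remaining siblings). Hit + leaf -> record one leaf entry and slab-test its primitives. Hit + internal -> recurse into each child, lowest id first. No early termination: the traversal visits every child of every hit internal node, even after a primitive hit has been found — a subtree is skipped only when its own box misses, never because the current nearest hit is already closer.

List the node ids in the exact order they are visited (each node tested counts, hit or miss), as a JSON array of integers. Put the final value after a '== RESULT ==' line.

Traverse from the root:
N0 x:[23/2,63/2] y:[15,69/2] z:[12,61/2] -> hit [15,61/2], descend [1, 9, 12, 14]
  N1 x:[49/2,63/2] y:[15,21] z:[12,59/2] -> miss, prune
  N9 x:[24,61/2] y:[45/2,69/2] z:[37/2,59/2] -> hit [24,59/2], descend [5, 10, 13, 16]
    N5 x:[59/2,61/2] y:[26,55/2] z:[27,59/2] -> miss, prune
    N10 x:[24,28] y:[32,69/2] z:[39/2,25] -> miss, prune
    N13 x:[55/2,30] y:[31,32] z:[26,57/2] -> miss, prune
    N16 x:[27,55/2] y:[45/2,49/2] z:[37/2,20] -> miss, prune
  N12 x:[23/2,20] y:[35/2,21] z:[37/2,61/2] -> hit [37/2,20], descend [2, 6]
    N2 x:[23/2,14] y:[35/2,19] z:[59/2,61/2] -> miss, prune
    N6 x:[35/2,20] y:[35/2,21] z:[37/2,43/2] -> hit [37/2,20] leaf, test {P1(miss), P15@t=37/2}
  N14 x:[13,45/2] y:[23,67/2] z:[25/2,27] -> miss, prune

Visited [0, 1, 9, 5, 10, 13, 16, 12, 2, 6, 14]. Tests: 11 box, 1 leaf. Nearest: P15.

== RESULT ==
[0, 1, 9, 5, 10, 13, 16, 12, 2, 6, 14]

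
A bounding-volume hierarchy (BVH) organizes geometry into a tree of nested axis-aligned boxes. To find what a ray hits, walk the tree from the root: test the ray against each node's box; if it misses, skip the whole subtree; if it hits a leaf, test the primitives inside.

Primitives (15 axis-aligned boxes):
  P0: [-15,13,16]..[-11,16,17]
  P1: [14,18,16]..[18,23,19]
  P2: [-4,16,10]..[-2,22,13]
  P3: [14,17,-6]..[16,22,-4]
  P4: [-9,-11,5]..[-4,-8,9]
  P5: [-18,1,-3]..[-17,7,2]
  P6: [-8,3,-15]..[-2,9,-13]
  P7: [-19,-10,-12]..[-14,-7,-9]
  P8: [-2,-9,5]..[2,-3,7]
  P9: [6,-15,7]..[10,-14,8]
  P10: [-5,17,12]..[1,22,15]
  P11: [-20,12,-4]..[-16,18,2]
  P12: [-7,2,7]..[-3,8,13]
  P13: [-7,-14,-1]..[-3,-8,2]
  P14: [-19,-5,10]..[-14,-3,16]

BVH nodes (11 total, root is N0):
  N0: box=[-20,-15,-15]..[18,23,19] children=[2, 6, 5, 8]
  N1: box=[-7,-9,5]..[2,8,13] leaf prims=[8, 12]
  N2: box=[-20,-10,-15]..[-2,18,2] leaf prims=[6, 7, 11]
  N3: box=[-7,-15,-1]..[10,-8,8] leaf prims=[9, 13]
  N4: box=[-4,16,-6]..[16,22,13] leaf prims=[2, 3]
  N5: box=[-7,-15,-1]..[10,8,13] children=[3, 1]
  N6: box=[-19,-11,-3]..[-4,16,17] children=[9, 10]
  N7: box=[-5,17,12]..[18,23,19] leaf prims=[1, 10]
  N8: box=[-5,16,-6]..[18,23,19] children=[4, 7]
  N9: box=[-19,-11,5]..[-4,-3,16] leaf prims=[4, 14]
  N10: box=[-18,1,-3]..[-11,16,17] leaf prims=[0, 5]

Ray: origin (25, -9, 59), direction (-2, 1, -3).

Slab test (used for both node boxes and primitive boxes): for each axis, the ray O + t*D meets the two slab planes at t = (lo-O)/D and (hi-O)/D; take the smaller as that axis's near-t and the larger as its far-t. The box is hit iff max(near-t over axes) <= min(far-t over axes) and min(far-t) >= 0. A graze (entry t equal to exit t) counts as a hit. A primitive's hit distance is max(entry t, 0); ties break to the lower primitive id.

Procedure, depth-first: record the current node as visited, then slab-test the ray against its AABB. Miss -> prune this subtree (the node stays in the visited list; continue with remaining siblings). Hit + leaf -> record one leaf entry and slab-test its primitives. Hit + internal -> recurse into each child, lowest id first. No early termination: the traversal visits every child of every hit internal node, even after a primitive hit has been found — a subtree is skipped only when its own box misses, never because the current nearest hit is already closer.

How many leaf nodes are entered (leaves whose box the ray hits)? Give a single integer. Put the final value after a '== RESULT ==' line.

Traverse from the root:
N0 x:[7/2,45/2] y:[-6,32] z:[40/3,74/3] -> hit [40/3,45/2], descend [2, 5, 6, 8]
  N2 x:[27/2,45/2] y:[-1,27] z:[19,74/3] -> hit [19,45/2] leaf, test {P6(miss), P7(miss), P11@t=21}
  N5 x:[15/2,16] y:[-6,17] z:[46/3,20] -> hit [46/3,16], descend [1, 3]
    N1 x:[23/2,16] y:[0,17] z:[46/3,18] -> hit [46/3,16] leaf, test {P8(miss), P12@t=46/3}
    N3 x:[15/2,16] y:[-6,1] z:[17,20] -> miss, prune
  N6 x:[29/2,22] y:[-2,25] z:[14,62/3] -> hit [29/2,62/3], descend [9, 10]
    N9 x:[29/2,22] y:[-2,6] z:[43/3,18] -> miss, prune
    N10 x:[18,43/2] y:[10,25] z:[14,62/3] -> hit [18,62/3] leaf, test {P0(miss), P5(miss)}
  N8 x:[7/2,15] y:[25,32] z:[40/3,65/3] -> miss, prune

9 AABB tests over nodes [0, 2, 5, 1, 3, 6, 9, 10, 8]; 3 leaves entered; closest P12.

== RESULT ==
3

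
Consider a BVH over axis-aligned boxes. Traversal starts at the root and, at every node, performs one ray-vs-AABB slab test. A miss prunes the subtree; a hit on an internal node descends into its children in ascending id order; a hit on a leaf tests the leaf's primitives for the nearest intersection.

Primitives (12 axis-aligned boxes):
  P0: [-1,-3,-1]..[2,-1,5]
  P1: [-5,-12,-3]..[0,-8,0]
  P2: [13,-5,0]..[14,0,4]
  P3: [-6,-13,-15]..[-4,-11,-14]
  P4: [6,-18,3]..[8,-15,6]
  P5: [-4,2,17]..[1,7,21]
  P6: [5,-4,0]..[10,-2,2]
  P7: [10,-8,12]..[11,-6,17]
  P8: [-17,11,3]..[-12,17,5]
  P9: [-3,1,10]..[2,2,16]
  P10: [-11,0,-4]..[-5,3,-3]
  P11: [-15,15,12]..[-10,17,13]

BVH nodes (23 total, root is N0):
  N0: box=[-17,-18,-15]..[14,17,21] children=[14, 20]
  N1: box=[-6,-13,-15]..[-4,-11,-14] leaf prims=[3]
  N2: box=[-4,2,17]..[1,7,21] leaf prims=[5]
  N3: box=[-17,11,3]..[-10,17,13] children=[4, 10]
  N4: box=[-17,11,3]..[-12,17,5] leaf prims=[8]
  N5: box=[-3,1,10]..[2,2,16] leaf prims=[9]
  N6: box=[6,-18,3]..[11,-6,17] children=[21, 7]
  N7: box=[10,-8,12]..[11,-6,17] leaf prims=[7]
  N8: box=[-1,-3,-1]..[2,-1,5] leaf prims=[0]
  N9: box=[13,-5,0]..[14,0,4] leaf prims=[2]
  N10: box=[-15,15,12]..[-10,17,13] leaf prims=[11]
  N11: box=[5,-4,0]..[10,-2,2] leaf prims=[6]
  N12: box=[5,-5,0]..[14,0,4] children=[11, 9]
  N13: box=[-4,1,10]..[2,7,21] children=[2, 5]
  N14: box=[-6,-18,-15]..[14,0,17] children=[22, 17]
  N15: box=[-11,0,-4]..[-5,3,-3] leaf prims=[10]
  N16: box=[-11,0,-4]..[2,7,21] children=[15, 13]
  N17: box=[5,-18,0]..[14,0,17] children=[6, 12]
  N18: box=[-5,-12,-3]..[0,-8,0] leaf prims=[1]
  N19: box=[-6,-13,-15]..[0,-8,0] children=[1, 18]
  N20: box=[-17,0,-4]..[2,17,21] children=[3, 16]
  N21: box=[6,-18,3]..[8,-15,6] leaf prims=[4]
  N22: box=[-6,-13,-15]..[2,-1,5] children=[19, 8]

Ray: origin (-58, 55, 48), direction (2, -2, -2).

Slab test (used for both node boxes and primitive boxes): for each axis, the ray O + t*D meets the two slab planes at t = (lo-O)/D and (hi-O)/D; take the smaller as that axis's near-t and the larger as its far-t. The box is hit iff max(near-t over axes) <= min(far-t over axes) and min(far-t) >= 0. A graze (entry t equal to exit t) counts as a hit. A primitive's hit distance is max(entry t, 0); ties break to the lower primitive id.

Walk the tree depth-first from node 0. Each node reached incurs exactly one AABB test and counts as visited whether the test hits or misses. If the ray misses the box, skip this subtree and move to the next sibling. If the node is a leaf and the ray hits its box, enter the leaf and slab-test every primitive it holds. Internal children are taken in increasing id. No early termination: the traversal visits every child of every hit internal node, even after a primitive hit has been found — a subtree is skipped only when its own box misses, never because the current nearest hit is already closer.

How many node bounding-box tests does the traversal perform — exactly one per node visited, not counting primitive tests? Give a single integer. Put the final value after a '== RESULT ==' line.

Trace the traversal:
N0 x:[41/2,36] y:[19,73/2] z:[27/2,63/2] -> hit [41/2,63/2], descend [14, 20]
  N14 x:[26,36] y:[55/2,73/2] z:[31/2,63/2] -> hit [55/2,63/2], descend [17, 22]
    N17 x:[63/2,36] y:[55/2,73/2] z:[31/2,24] -> miss, prune
    N22 x:[26,30] y:[28,34] z:[43/2,63/2] -> hit [28,30], descend [8, 19]
      N8 x:[57/2,30] y:[28,29] z:[43/2,49/2] -> miss, prune
      N19 x:[26,29] y:[63/2,34] z:[24,63/2] -> miss, prune
  N20 x:[41/2,30] y:[19,55/2] z:[27/2,26] -> hit [41/2,26], descend [3, 16]
    N3 x:[41/2,24] y:[19,22] z:[35/2,45/2] -> hit [41/2,22], descend [4, 10]
      N4 x:[41/2,23] y:[19,22] z:[43/2,45/2] -> hit [43/2,22] leaf, test {P8@t=43/2}
      N10 x:[43/2,24] y:[19,20] z:[35/2,18] -> miss, prune
    N16 x:[47/2,30] y:[24,55/2] z:[27/2,26] -> hit [24,26], descend [13, 15]
      N13 x:[27,30] y:[24,27] z:[27/2,19] -> miss, prune
      N15 x:[47/2,53/2] y:[26,55/2] z:[51/2,26] -> hit [26,26] leaf, test {P10@t=26}

13 AABB tests over nodes [0, 14, 17, 22, 8, 19, 20, 3, 4, 10, 16, 13, 15]; 2 leaves entered; closest P8.

== RESULT ==
13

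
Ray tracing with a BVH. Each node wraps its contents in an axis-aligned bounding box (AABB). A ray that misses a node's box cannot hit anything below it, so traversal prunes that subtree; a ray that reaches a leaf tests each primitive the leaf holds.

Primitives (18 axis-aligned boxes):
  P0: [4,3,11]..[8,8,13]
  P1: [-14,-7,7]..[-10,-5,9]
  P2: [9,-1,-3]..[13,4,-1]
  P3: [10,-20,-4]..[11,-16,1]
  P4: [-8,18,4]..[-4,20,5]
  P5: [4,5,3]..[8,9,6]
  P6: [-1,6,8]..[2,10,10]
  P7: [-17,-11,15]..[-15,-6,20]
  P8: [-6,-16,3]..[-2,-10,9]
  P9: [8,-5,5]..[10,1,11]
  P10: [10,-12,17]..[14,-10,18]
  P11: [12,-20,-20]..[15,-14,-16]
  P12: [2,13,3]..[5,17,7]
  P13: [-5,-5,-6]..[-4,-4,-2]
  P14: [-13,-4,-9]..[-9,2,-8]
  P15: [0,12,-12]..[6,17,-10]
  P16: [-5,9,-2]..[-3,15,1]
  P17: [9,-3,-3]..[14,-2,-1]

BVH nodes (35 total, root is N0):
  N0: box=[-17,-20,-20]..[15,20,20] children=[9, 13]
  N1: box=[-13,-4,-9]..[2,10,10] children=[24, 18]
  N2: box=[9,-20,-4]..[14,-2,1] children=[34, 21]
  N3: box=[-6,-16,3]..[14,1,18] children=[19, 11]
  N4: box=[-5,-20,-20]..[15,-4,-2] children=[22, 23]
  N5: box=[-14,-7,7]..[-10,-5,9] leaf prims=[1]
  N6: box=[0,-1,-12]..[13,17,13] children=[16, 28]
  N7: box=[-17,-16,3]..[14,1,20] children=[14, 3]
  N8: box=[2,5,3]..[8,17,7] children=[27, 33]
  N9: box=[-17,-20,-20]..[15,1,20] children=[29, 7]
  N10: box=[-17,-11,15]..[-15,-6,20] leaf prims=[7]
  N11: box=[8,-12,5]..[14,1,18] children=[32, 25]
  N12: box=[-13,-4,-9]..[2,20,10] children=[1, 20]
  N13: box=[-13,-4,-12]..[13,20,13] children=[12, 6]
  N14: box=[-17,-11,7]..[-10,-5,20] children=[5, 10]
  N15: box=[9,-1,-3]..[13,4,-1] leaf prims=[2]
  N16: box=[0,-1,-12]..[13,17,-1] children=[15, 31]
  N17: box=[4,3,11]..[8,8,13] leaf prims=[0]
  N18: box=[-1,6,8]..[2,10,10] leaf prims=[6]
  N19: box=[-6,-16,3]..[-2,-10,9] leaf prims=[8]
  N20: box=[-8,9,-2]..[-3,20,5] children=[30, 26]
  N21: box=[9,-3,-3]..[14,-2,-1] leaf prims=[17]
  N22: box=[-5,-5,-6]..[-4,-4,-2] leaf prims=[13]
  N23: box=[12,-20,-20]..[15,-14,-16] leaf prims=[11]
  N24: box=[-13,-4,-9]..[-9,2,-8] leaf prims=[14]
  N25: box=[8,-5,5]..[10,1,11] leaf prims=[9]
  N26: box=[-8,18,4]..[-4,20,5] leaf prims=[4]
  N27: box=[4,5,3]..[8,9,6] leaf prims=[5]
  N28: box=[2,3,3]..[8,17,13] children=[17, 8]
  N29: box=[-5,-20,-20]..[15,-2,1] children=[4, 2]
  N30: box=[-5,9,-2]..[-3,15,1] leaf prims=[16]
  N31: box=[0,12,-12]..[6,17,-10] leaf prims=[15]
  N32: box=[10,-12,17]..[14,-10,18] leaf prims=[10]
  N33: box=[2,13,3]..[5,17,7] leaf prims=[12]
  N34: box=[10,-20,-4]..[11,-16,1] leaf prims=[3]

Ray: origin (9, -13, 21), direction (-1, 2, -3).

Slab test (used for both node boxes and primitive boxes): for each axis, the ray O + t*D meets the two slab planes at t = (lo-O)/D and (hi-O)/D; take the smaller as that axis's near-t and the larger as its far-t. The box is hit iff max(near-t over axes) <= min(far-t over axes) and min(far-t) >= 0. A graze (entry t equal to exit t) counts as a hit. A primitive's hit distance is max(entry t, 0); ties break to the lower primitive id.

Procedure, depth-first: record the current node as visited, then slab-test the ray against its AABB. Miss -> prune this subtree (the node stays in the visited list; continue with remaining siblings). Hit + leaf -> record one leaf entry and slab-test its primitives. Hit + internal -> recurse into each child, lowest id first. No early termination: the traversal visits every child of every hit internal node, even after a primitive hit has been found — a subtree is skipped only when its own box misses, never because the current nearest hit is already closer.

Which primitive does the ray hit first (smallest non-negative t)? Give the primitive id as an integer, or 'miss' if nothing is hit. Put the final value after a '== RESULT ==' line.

Walk:
N0 x:[-6,26] y:[-7/2,33/2] z:[1/3,41/3] -> hit [1/3,41/3], descend [9, 13]
  N9 x:[-6,26] y:[-7/2,7] z:[1/3,41/3] -> hit [1/3,7], descend [7, 29]
    N7 x:[-5,26] y:[-3/2,7] z:[1/3,6] -> hit [1/3,6], descend [3, 14]
      N3 x:[-5,15] y:[-3/2,7] z:[1,6] -> hit [1,6], descend [11, 19]
        N11 x:[-5,1] y:[1/2,7] z:[1,16/3] -> hit [1,1], descend [25, 32]
          N25 x:[-1,1] y:[4,7] z:[10/3,16/3] -> miss, prune
          N32 x:[-5,-1] y:[1/2,3/2] z:[1,4/3] -> miss, prune
        N19 x:[11,15] y:[-3/2,3/2] z:[4,6] -> miss, prune
      N14 x:[19,26] y:[1,4] z:[1/3,14/3] -> miss, prune
    N29 x:[-6,14] y:[-7/2,11/2] z:[20/3,41/3] -> miss, prune
  N13 x:[-4,22] y:[9/2,33/2] z:[8/3,11] -> hit [9/2,11], descend [6, 12]
    N6 x:[-4,9] y:[6,15] z:[8/3,11] -> hit [6,9], descend [16, 28]
      N16 x:[-4,9] y:[6,15] z:[22/3,11] -> hit [22/3,9], descend [15, 31]
        N15 x:[-4,0] y:[6,17/2] z:[22/3,8] -> miss, prune
        N31 x:[3,9] y:[25/2,15] z:[31/3,11] -> miss, prune
      N28 x:[1,7] y:[8,15] z:[8/3,6] -> miss, prune
    N12 x:[7,22] y:[9/2,33/2] z:[11/3,10] -> hit [7,10], descend [1, 20]
      N1 x:[7,22] y:[9/2,23/2] z:[11/3,10] -> hit [7,10], descend [18, 24]
        N18 x:[7,10] y:[19/2,23/2] z:[11/3,13/3] -> miss, prune
        N24 x:[18,22] y:[9/2,15/2] z:[29/3,10] -> miss, prune
      N20 x:[12,17] y:[11,33/2] z:[16/3,23/3] -> miss, prune

Visited [0, 9, 7, 3, 11, 25, 32, 19, 14, 29, 13, 6, 16, 15, 31, 28, 12, 1, 18, 24, 20]. Tests: 21 box, 0 leaf. Nearest: miss.

== RESULT ==
miss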